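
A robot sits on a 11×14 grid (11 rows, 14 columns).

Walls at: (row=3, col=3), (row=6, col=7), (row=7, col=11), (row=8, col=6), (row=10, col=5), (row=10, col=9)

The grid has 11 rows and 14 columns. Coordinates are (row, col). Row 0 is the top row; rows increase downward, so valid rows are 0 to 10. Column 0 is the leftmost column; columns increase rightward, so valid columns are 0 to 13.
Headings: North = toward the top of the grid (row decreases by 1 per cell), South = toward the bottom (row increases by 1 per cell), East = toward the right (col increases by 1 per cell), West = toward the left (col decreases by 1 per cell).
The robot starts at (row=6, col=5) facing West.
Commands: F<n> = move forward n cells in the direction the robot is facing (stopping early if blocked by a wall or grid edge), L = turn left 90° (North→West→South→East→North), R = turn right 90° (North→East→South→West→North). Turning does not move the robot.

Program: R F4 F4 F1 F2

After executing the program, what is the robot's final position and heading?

Answer: Final position: (row=0, col=5), facing North

Derivation:
Start: (row=6, col=5), facing West
  R: turn right, now facing North
  F4: move forward 4, now at (row=2, col=5)
  F4: move forward 2/4 (blocked), now at (row=0, col=5)
  F1: move forward 0/1 (blocked), now at (row=0, col=5)
  F2: move forward 0/2 (blocked), now at (row=0, col=5)
Final: (row=0, col=5), facing North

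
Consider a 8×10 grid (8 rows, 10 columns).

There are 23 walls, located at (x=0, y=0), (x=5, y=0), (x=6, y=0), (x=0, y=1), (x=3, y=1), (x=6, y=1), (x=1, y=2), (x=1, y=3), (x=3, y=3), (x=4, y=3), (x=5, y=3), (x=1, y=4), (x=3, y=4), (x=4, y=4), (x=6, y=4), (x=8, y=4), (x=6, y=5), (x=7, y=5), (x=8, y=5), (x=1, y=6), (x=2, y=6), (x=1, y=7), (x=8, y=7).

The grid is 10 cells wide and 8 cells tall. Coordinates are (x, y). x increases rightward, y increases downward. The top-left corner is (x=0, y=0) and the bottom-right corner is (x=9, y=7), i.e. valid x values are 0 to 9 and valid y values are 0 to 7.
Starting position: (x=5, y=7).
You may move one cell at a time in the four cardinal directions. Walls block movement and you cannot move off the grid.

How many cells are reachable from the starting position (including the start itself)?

BFS flood-fill from (x=5, y=7):
  Distance 0: (x=5, y=7)
  Distance 1: (x=5, y=6), (x=4, y=7), (x=6, y=7)
  Distance 2: (x=5, y=5), (x=4, y=6), (x=6, y=6), (x=3, y=7), (x=7, y=7)
  Distance 3: (x=5, y=4), (x=4, y=5), (x=3, y=6), (x=7, y=6), (x=2, y=7)
  Distance 4: (x=3, y=5), (x=8, y=6)
  Distance 5: (x=2, y=5), (x=9, y=6)
  Distance 6: (x=2, y=4), (x=1, y=5), (x=9, y=5), (x=9, y=7)
  Distance 7: (x=2, y=3), (x=9, y=4), (x=0, y=5)
  Distance 8: (x=2, y=2), (x=9, y=3), (x=0, y=4), (x=0, y=6)
  Distance 9: (x=2, y=1), (x=3, y=2), (x=9, y=2), (x=0, y=3), (x=8, y=3), (x=0, y=7)
  Distance 10: (x=2, y=0), (x=1, y=1), (x=9, y=1), (x=0, y=2), (x=4, y=2), (x=8, y=2), (x=7, y=3)
  Distance 11: (x=1, y=0), (x=3, y=0), (x=9, y=0), (x=4, y=1), (x=8, y=1), (x=5, y=2), (x=7, y=2), (x=6, y=3), (x=7, y=4)
  Distance 12: (x=4, y=0), (x=8, y=0), (x=5, y=1), (x=7, y=1), (x=6, y=2)
  Distance 13: (x=7, y=0)
Total reachable: 57 (grid has 57 open cells total)

Answer: Reachable cells: 57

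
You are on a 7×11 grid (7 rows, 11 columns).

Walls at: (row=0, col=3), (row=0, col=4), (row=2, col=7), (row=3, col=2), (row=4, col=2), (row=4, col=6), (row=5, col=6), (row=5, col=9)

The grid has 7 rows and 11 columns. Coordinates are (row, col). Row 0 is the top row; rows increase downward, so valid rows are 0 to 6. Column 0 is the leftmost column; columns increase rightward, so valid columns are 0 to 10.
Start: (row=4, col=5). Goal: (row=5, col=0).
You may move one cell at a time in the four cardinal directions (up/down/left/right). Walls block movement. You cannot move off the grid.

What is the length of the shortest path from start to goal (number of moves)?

Answer: Shortest path length: 6

Derivation:
BFS from (row=4, col=5) until reaching (row=5, col=0):
  Distance 0: (row=4, col=5)
  Distance 1: (row=3, col=5), (row=4, col=4), (row=5, col=5)
  Distance 2: (row=2, col=5), (row=3, col=4), (row=3, col=6), (row=4, col=3), (row=5, col=4), (row=6, col=5)
  Distance 3: (row=1, col=5), (row=2, col=4), (row=2, col=6), (row=3, col=3), (row=3, col=7), (row=5, col=3), (row=6, col=4), (row=6, col=6)
  Distance 4: (row=0, col=5), (row=1, col=4), (row=1, col=6), (row=2, col=3), (row=3, col=8), (row=4, col=7), (row=5, col=2), (row=6, col=3), (row=6, col=7)
  Distance 5: (row=0, col=6), (row=1, col=3), (row=1, col=7), (row=2, col=2), (row=2, col=8), (row=3, col=9), (row=4, col=8), (row=5, col=1), (row=5, col=7), (row=6, col=2), (row=6, col=8)
  Distance 6: (row=0, col=7), (row=1, col=2), (row=1, col=8), (row=2, col=1), (row=2, col=9), (row=3, col=10), (row=4, col=1), (row=4, col=9), (row=5, col=0), (row=5, col=8), (row=6, col=1), (row=6, col=9)  <- goal reached here
One shortest path (6 moves): (row=4, col=5) -> (row=4, col=4) -> (row=4, col=3) -> (row=5, col=3) -> (row=5, col=2) -> (row=5, col=1) -> (row=5, col=0)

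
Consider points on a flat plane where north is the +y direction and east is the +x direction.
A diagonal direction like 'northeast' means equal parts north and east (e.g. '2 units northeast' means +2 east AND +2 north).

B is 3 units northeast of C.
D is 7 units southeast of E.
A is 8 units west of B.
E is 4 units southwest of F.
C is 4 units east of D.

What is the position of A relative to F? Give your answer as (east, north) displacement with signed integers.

Answer: A is at (east=2, north=-8) relative to F.

Derivation:
Place F at the origin (east=0, north=0).
  E is 4 units southwest of F: delta (east=-4, north=-4); E at (east=-4, north=-4).
  D is 7 units southeast of E: delta (east=+7, north=-7); D at (east=3, north=-11).
  C is 4 units east of D: delta (east=+4, north=+0); C at (east=7, north=-11).
  B is 3 units northeast of C: delta (east=+3, north=+3); B at (east=10, north=-8).
  A is 8 units west of B: delta (east=-8, north=+0); A at (east=2, north=-8).
Therefore A relative to F: (east=2, north=-8).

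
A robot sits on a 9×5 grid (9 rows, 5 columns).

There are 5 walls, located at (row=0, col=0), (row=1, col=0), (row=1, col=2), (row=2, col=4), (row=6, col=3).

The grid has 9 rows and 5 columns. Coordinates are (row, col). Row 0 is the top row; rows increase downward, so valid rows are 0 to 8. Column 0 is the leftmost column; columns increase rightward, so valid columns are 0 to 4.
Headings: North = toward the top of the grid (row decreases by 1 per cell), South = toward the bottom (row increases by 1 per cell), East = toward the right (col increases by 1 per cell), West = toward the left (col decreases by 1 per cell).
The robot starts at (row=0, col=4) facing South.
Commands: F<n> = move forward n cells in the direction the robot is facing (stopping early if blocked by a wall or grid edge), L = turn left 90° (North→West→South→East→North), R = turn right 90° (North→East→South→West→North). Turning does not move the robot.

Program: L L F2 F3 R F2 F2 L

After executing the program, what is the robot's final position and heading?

Start: (row=0, col=4), facing South
  L: turn left, now facing East
  L: turn left, now facing North
  F2: move forward 0/2 (blocked), now at (row=0, col=4)
  F3: move forward 0/3 (blocked), now at (row=0, col=4)
  R: turn right, now facing East
  F2: move forward 0/2 (blocked), now at (row=0, col=4)
  F2: move forward 0/2 (blocked), now at (row=0, col=4)
  L: turn left, now facing North
Final: (row=0, col=4), facing North

Answer: Final position: (row=0, col=4), facing North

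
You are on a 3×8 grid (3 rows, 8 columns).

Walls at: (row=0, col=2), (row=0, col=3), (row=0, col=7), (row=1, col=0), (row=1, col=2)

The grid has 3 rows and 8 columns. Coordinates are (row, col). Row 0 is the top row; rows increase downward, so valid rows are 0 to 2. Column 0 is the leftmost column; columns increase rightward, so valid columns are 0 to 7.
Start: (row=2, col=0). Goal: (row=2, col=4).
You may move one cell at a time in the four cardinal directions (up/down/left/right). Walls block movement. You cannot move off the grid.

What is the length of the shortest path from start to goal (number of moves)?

Answer: Shortest path length: 4

Derivation:
BFS from (row=2, col=0) until reaching (row=2, col=4):
  Distance 0: (row=2, col=0)
  Distance 1: (row=2, col=1)
  Distance 2: (row=1, col=1), (row=2, col=2)
  Distance 3: (row=0, col=1), (row=2, col=3)
  Distance 4: (row=0, col=0), (row=1, col=3), (row=2, col=4)  <- goal reached here
One shortest path (4 moves): (row=2, col=0) -> (row=2, col=1) -> (row=2, col=2) -> (row=2, col=3) -> (row=2, col=4)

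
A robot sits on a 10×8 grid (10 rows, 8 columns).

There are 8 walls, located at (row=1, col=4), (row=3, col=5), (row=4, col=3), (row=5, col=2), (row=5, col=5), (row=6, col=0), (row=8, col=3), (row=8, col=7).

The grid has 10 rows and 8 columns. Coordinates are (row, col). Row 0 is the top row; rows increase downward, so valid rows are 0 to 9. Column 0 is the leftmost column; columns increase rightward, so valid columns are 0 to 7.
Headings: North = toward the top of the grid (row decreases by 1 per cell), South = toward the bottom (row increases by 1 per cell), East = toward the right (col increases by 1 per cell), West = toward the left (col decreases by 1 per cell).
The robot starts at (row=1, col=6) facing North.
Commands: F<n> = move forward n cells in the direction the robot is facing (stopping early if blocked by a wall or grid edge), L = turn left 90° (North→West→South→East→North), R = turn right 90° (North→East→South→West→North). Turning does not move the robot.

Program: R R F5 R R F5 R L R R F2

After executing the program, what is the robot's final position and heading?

Start: (row=1, col=6), facing North
  R: turn right, now facing East
  R: turn right, now facing South
  F5: move forward 5, now at (row=6, col=6)
  R: turn right, now facing West
  R: turn right, now facing North
  F5: move forward 5, now at (row=1, col=6)
  R: turn right, now facing East
  L: turn left, now facing North
  R: turn right, now facing East
  R: turn right, now facing South
  F2: move forward 2, now at (row=3, col=6)
Final: (row=3, col=6), facing South

Answer: Final position: (row=3, col=6), facing South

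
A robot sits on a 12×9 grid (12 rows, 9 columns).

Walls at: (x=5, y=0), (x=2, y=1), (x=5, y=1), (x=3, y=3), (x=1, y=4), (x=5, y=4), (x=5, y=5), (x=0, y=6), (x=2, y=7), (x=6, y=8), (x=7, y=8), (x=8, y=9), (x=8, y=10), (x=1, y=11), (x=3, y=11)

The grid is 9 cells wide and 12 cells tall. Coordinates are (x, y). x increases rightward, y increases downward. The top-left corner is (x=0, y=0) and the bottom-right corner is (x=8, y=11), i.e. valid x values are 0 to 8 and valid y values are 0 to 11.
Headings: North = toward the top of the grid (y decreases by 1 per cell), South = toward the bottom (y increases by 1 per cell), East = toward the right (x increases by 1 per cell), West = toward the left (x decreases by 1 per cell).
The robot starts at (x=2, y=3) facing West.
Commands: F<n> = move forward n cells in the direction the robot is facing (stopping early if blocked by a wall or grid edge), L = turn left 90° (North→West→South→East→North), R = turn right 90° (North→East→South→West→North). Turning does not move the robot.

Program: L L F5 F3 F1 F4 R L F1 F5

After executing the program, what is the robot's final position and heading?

Start: (x=2, y=3), facing West
  L: turn left, now facing South
  L: turn left, now facing East
  F5: move forward 0/5 (blocked), now at (x=2, y=3)
  F3: move forward 0/3 (blocked), now at (x=2, y=3)
  F1: move forward 0/1 (blocked), now at (x=2, y=3)
  F4: move forward 0/4 (blocked), now at (x=2, y=3)
  R: turn right, now facing South
  L: turn left, now facing East
  F1: move forward 0/1 (blocked), now at (x=2, y=3)
  F5: move forward 0/5 (blocked), now at (x=2, y=3)
Final: (x=2, y=3), facing East

Answer: Final position: (x=2, y=3), facing East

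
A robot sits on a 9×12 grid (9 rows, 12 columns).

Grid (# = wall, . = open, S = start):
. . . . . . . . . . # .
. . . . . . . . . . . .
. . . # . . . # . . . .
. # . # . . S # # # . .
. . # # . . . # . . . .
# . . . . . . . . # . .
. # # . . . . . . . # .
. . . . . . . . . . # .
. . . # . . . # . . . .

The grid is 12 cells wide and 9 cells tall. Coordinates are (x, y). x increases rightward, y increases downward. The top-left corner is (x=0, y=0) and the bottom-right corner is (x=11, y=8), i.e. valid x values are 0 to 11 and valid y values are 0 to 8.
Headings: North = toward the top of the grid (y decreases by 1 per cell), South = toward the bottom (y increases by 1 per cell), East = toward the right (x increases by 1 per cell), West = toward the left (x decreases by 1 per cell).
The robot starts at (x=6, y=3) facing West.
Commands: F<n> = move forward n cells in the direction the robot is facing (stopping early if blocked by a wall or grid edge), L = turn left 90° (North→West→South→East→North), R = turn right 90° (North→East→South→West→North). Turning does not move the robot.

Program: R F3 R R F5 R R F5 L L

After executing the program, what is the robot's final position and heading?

Answer: Final position: (x=6, y=0), facing South

Derivation:
Start: (x=6, y=3), facing West
  R: turn right, now facing North
  F3: move forward 3, now at (x=6, y=0)
  R: turn right, now facing East
  R: turn right, now facing South
  F5: move forward 5, now at (x=6, y=5)
  R: turn right, now facing West
  R: turn right, now facing North
  F5: move forward 5, now at (x=6, y=0)
  L: turn left, now facing West
  L: turn left, now facing South
Final: (x=6, y=0), facing South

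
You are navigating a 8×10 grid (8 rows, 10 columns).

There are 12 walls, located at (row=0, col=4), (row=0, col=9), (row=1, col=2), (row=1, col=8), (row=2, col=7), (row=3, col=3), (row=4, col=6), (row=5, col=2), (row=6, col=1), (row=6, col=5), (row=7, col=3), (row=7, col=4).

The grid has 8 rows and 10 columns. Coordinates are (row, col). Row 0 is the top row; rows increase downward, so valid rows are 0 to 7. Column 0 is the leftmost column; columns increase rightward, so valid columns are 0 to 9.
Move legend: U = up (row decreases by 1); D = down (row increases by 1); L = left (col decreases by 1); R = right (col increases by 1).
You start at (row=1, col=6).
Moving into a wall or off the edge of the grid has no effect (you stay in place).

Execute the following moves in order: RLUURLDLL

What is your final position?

Start: (row=1, col=6)
  R (right): (row=1, col=6) -> (row=1, col=7)
  L (left): (row=1, col=7) -> (row=1, col=6)
  U (up): (row=1, col=6) -> (row=0, col=6)
  U (up): blocked, stay at (row=0, col=6)
  R (right): (row=0, col=6) -> (row=0, col=7)
  L (left): (row=0, col=7) -> (row=0, col=6)
  D (down): (row=0, col=6) -> (row=1, col=6)
  L (left): (row=1, col=6) -> (row=1, col=5)
  L (left): (row=1, col=5) -> (row=1, col=4)
Final: (row=1, col=4)

Answer: Final position: (row=1, col=4)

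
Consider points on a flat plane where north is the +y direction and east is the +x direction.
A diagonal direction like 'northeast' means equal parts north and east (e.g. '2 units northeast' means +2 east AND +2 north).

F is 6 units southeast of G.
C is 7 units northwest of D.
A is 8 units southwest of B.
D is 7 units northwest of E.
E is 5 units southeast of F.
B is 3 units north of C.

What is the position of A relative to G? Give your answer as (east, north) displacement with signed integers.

Answer: A is at (east=-11, north=-2) relative to G.

Derivation:
Place G at the origin (east=0, north=0).
  F is 6 units southeast of G: delta (east=+6, north=-6); F at (east=6, north=-6).
  E is 5 units southeast of F: delta (east=+5, north=-5); E at (east=11, north=-11).
  D is 7 units northwest of E: delta (east=-7, north=+7); D at (east=4, north=-4).
  C is 7 units northwest of D: delta (east=-7, north=+7); C at (east=-3, north=3).
  B is 3 units north of C: delta (east=+0, north=+3); B at (east=-3, north=6).
  A is 8 units southwest of B: delta (east=-8, north=-8); A at (east=-11, north=-2).
Therefore A relative to G: (east=-11, north=-2).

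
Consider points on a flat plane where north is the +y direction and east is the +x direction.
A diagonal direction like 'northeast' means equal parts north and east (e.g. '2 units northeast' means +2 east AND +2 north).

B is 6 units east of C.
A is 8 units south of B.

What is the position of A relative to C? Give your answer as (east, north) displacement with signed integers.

Answer: A is at (east=6, north=-8) relative to C.

Derivation:
Place C at the origin (east=0, north=0).
  B is 6 units east of C: delta (east=+6, north=+0); B at (east=6, north=0).
  A is 8 units south of B: delta (east=+0, north=-8); A at (east=6, north=-8).
Therefore A relative to C: (east=6, north=-8).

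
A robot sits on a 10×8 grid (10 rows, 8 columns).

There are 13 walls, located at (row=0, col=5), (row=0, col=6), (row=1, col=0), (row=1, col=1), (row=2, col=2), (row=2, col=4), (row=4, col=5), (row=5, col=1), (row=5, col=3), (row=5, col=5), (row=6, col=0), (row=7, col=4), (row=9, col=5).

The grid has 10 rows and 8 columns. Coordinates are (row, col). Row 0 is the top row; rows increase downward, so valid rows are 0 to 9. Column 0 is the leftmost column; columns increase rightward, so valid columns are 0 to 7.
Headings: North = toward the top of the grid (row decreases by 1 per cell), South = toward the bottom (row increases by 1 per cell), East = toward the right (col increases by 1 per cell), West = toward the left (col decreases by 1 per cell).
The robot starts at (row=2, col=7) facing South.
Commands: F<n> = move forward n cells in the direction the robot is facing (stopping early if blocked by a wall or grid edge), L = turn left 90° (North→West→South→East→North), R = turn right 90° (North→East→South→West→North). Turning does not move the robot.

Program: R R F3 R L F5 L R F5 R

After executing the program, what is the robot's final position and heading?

Answer: Final position: (row=0, col=7), facing East

Derivation:
Start: (row=2, col=7), facing South
  R: turn right, now facing West
  R: turn right, now facing North
  F3: move forward 2/3 (blocked), now at (row=0, col=7)
  R: turn right, now facing East
  L: turn left, now facing North
  F5: move forward 0/5 (blocked), now at (row=0, col=7)
  L: turn left, now facing West
  R: turn right, now facing North
  F5: move forward 0/5 (blocked), now at (row=0, col=7)
  R: turn right, now facing East
Final: (row=0, col=7), facing East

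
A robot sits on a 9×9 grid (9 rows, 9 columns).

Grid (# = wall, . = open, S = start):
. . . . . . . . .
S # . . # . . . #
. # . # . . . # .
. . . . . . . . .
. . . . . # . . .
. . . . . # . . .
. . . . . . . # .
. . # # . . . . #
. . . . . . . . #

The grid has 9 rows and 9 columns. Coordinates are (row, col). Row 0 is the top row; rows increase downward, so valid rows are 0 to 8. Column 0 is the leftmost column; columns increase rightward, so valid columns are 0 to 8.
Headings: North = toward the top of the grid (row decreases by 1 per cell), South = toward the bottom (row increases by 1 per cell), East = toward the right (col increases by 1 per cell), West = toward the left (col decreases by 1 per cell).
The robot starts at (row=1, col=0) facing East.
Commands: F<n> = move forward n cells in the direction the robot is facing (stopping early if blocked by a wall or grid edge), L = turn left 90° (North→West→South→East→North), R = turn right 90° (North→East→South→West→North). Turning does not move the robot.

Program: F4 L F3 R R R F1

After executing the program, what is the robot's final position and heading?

Start: (row=1, col=0), facing East
  F4: move forward 0/4 (blocked), now at (row=1, col=0)
  L: turn left, now facing North
  F3: move forward 1/3 (blocked), now at (row=0, col=0)
  R: turn right, now facing East
  R: turn right, now facing South
  R: turn right, now facing West
  F1: move forward 0/1 (blocked), now at (row=0, col=0)
Final: (row=0, col=0), facing West

Answer: Final position: (row=0, col=0), facing West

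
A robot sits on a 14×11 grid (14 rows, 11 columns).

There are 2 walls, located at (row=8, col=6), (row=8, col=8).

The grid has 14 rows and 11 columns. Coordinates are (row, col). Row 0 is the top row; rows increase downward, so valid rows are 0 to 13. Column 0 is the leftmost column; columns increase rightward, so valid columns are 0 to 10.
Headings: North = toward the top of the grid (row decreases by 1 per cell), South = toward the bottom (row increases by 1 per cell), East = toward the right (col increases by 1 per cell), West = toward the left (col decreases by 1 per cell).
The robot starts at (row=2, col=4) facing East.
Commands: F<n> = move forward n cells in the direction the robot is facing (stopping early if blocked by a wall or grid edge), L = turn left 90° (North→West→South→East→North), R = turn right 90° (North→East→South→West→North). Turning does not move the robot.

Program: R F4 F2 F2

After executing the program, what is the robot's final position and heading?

Answer: Final position: (row=10, col=4), facing South

Derivation:
Start: (row=2, col=4), facing East
  R: turn right, now facing South
  F4: move forward 4, now at (row=6, col=4)
  F2: move forward 2, now at (row=8, col=4)
  F2: move forward 2, now at (row=10, col=4)
Final: (row=10, col=4), facing South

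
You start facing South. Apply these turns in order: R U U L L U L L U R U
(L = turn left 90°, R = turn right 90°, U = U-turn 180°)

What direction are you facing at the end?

Answer: Final heading: South

Derivation:
Start: South
  R (right (90° clockwise)) -> West
  U (U-turn (180°)) -> East
  U (U-turn (180°)) -> West
  L (left (90° counter-clockwise)) -> South
  L (left (90° counter-clockwise)) -> East
  U (U-turn (180°)) -> West
  L (left (90° counter-clockwise)) -> South
  L (left (90° counter-clockwise)) -> East
  U (U-turn (180°)) -> West
  R (right (90° clockwise)) -> North
  U (U-turn (180°)) -> South
Final: South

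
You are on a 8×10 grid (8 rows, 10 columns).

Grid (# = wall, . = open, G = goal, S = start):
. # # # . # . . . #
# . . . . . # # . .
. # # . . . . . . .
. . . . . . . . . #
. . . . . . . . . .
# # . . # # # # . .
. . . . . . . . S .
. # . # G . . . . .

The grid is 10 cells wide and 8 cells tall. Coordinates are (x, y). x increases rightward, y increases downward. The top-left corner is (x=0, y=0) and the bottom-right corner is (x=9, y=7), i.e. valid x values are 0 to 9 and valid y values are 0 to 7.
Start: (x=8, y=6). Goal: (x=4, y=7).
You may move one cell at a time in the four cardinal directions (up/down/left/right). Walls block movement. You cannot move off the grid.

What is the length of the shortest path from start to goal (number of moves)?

Answer: Shortest path length: 5

Derivation:
BFS from (x=8, y=6) until reaching (x=4, y=7):
  Distance 0: (x=8, y=6)
  Distance 1: (x=8, y=5), (x=7, y=6), (x=9, y=6), (x=8, y=7)
  Distance 2: (x=8, y=4), (x=9, y=5), (x=6, y=6), (x=7, y=7), (x=9, y=7)
  Distance 3: (x=8, y=3), (x=7, y=4), (x=9, y=4), (x=5, y=6), (x=6, y=7)
  Distance 4: (x=8, y=2), (x=7, y=3), (x=6, y=4), (x=4, y=6), (x=5, y=7)
  Distance 5: (x=8, y=1), (x=7, y=2), (x=9, y=2), (x=6, y=3), (x=5, y=4), (x=3, y=6), (x=4, y=7)  <- goal reached here
One shortest path (5 moves): (x=8, y=6) -> (x=7, y=6) -> (x=6, y=6) -> (x=5, y=6) -> (x=4, y=6) -> (x=4, y=7)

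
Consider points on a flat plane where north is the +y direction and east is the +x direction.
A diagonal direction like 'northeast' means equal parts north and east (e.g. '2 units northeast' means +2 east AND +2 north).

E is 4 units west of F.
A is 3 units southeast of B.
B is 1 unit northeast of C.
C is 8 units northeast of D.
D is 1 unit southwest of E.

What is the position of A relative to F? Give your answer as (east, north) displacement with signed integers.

Answer: A is at (east=7, north=5) relative to F.

Derivation:
Place F at the origin (east=0, north=0).
  E is 4 units west of F: delta (east=-4, north=+0); E at (east=-4, north=0).
  D is 1 unit southwest of E: delta (east=-1, north=-1); D at (east=-5, north=-1).
  C is 8 units northeast of D: delta (east=+8, north=+8); C at (east=3, north=7).
  B is 1 unit northeast of C: delta (east=+1, north=+1); B at (east=4, north=8).
  A is 3 units southeast of B: delta (east=+3, north=-3); A at (east=7, north=5).
Therefore A relative to F: (east=7, north=5).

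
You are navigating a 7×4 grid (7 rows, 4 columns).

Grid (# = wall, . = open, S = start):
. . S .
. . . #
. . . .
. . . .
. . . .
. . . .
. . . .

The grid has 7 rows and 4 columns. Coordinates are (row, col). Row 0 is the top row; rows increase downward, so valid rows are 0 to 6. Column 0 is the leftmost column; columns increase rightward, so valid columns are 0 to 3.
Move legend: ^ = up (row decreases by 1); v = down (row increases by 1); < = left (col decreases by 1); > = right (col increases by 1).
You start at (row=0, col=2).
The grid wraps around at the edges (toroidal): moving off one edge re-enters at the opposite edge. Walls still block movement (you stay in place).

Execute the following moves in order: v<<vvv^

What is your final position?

Answer: Final position: (row=3, col=0)

Derivation:
Start: (row=0, col=2)
  v (down): (row=0, col=2) -> (row=1, col=2)
  < (left): (row=1, col=2) -> (row=1, col=1)
  < (left): (row=1, col=1) -> (row=1, col=0)
  v (down): (row=1, col=0) -> (row=2, col=0)
  v (down): (row=2, col=0) -> (row=3, col=0)
  v (down): (row=3, col=0) -> (row=4, col=0)
  ^ (up): (row=4, col=0) -> (row=3, col=0)
Final: (row=3, col=0)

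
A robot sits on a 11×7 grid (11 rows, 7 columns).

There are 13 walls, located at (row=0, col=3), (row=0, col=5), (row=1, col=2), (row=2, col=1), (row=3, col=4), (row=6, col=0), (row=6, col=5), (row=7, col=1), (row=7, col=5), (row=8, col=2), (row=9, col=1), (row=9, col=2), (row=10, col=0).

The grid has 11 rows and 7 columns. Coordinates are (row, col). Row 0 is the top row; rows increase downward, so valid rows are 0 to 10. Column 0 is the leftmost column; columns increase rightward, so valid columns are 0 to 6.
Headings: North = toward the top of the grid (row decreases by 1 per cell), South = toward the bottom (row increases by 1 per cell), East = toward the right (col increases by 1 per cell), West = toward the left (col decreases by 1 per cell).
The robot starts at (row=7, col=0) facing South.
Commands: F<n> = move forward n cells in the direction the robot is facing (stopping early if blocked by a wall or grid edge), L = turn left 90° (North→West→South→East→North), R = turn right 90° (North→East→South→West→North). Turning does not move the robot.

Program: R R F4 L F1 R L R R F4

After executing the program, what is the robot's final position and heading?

Answer: Final position: (row=7, col=0), facing East

Derivation:
Start: (row=7, col=0), facing South
  R: turn right, now facing West
  R: turn right, now facing North
  F4: move forward 0/4 (blocked), now at (row=7, col=0)
  L: turn left, now facing West
  F1: move forward 0/1 (blocked), now at (row=7, col=0)
  R: turn right, now facing North
  L: turn left, now facing West
  R: turn right, now facing North
  R: turn right, now facing East
  F4: move forward 0/4 (blocked), now at (row=7, col=0)
Final: (row=7, col=0), facing East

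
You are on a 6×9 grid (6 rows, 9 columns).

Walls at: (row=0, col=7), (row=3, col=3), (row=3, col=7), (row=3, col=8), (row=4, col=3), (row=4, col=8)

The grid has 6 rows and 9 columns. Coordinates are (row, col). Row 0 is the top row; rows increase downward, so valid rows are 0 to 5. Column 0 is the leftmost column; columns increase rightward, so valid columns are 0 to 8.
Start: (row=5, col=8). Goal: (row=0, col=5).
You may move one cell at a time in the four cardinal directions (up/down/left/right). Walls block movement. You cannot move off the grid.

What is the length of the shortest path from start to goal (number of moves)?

Answer: Shortest path length: 8

Derivation:
BFS from (row=5, col=8) until reaching (row=0, col=5):
  Distance 0: (row=5, col=8)
  Distance 1: (row=5, col=7)
  Distance 2: (row=4, col=7), (row=5, col=6)
  Distance 3: (row=4, col=6), (row=5, col=5)
  Distance 4: (row=3, col=6), (row=4, col=5), (row=5, col=4)
  Distance 5: (row=2, col=6), (row=3, col=5), (row=4, col=4), (row=5, col=3)
  Distance 6: (row=1, col=6), (row=2, col=5), (row=2, col=7), (row=3, col=4), (row=5, col=2)
  Distance 7: (row=0, col=6), (row=1, col=5), (row=1, col=7), (row=2, col=4), (row=2, col=8), (row=4, col=2), (row=5, col=1)
  Distance 8: (row=0, col=5), (row=1, col=4), (row=1, col=8), (row=2, col=3), (row=3, col=2), (row=4, col=1), (row=5, col=0)  <- goal reached here
One shortest path (8 moves): (row=5, col=8) -> (row=5, col=7) -> (row=5, col=6) -> (row=5, col=5) -> (row=4, col=5) -> (row=3, col=5) -> (row=2, col=5) -> (row=1, col=5) -> (row=0, col=5)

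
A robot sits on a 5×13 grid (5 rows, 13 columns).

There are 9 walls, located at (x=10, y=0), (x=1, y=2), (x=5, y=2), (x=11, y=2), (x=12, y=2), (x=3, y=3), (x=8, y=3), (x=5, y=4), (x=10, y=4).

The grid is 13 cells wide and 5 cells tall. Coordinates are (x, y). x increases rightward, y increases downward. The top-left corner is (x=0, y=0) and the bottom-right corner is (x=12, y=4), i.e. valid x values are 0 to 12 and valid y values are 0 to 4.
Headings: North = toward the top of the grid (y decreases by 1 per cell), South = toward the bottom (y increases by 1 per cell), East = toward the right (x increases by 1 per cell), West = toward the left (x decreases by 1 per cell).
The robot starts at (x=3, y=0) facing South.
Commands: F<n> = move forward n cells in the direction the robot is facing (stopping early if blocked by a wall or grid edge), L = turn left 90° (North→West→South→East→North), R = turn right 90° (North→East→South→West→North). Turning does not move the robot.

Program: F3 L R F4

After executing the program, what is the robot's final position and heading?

Answer: Final position: (x=3, y=2), facing South

Derivation:
Start: (x=3, y=0), facing South
  F3: move forward 2/3 (blocked), now at (x=3, y=2)
  L: turn left, now facing East
  R: turn right, now facing South
  F4: move forward 0/4 (blocked), now at (x=3, y=2)
Final: (x=3, y=2), facing South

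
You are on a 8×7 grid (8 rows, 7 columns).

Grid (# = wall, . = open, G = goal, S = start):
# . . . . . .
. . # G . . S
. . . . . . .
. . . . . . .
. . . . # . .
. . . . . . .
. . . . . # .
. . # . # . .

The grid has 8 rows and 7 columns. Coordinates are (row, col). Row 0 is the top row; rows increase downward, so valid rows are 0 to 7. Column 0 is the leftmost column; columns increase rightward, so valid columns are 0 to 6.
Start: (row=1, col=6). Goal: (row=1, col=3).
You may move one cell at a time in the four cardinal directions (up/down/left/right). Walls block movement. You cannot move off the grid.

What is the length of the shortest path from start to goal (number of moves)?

Answer: Shortest path length: 3

Derivation:
BFS from (row=1, col=6) until reaching (row=1, col=3):
  Distance 0: (row=1, col=6)
  Distance 1: (row=0, col=6), (row=1, col=5), (row=2, col=6)
  Distance 2: (row=0, col=5), (row=1, col=4), (row=2, col=5), (row=3, col=6)
  Distance 3: (row=0, col=4), (row=1, col=3), (row=2, col=4), (row=3, col=5), (row=4, col=6)  <- goal reached here
One shortest path (3 moves): (row=1, col=6) -> (row=1, col=5) -> (row=1, col=4) -> (row=1, col=3)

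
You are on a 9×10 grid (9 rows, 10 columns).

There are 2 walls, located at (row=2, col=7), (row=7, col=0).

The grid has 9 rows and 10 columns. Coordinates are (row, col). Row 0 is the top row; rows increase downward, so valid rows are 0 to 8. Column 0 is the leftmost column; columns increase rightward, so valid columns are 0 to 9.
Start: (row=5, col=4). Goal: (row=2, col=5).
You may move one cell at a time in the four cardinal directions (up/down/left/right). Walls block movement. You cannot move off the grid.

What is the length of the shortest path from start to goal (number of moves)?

Answer: Shortest path length: 4

Derivation:
BFS from (row=5, col=4) until reaching (row=2, col=5):
  Distance 0: (row=5, col=4)
  Distance 1: (row=4, col=4), (row=5, col=3), (row=5, col=5), (row=6, col=4)
  Distance 2: (row=3, col=4), (row=4, col=3), (row=4, col=5), (row=5, col=2), (row=5, col=6), (row=6, col=3), (row=6, col=5), (row=7, col=4)
  Distance 3: (row=2, col=4), (row=3, col=3), (row=3, col=5), (row=4, col=2), (row=4, col=6), (row=5, col=1), (row=5, col=7), (row=6, col=2), (row=6, col=6), (row=7, col=3), (row=7, col=5), (row=8, col=4)
  Distance 4: (row=1, col=4), (row=2, col=3), (row=2, col=5), (row=3, col=2), (row=3, col=6), (row=4, col=1), (row=4, col=7), (row=5, col=0), (row=5, col=8), (row=6, col=1), (row=6, col=7), (row=7, col=2), (row=7, col=6), (row=8, col=3), (row=8, col=5)  <- goal reached here
One shortest path (4 moves): (row=5, col=4) -> (row=5, col=5) -> (row=4, col=5) -> (row=3, col=5) -> (row=2, col=5)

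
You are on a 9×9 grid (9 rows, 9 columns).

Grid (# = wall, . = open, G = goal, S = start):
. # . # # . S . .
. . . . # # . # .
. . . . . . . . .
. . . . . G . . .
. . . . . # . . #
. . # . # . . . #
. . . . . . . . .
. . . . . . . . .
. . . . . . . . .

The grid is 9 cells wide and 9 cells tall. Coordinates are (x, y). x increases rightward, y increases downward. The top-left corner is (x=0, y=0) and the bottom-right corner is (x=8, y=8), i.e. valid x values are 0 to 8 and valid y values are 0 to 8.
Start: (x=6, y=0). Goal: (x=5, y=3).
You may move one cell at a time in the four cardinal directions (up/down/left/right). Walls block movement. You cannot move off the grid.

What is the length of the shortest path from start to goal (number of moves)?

BFS from (x=6, y=0) until reaching (x=5, y=3):
  Distance 0: (x=6, y=0)
  Distance 1: (x=5, y=0), (x=7, y=0), (x=6, y=1)
  Distance 2: (x=8, y=0), (x=6, y=2)
  Distance 3: (x=8, y=1), (x=5, y=2), (x=7, y=2), (x=6, y=3)
  Distance 4: (x=4, y=2), (x=8, y=2), (x=5, y=3), (x=7, y=3), (x=6, y=4)  <- goal reached here
One shortest path (4 moves): (x=6, y=0) -> (x=6, y=1) -> (x=6, y=2) -> (x=5, y=2) -> (x=5, y=3)

Answer: Shortest path length: 4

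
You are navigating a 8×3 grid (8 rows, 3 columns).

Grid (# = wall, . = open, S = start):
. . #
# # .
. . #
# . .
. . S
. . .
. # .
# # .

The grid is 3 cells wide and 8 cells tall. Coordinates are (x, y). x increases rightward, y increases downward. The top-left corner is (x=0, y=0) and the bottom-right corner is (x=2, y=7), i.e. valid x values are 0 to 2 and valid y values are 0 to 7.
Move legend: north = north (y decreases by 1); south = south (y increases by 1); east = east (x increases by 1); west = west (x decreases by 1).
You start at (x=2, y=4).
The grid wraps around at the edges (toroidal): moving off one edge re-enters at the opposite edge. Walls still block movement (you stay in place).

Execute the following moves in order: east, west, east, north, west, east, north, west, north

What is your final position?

Start: (x=2, y=4)
  east (east): (x=2, y=4) -> (x=0, y=4)
  west (west): (x=0, y=4) -> (x=2, y=4)
  east (east): (x=2, y=4) -> (x=0, y=4)
  north (north): blocked, stay at (x=0, y=4)
  west (west): (x=0, y=4) -> (x=2, y=4)
  east (east): (x=2, y=4) -> (x=0, y=4)
  north (north): blocked, stay at (x=0, y=4)
  west (west): (x=0, y=4) -> (x=2, y=4)
  north (north): (x=2, y=4) -> (x=2, y=3)
Final: (x=2, y=3)

Answer: Final position: (x=2, y=3)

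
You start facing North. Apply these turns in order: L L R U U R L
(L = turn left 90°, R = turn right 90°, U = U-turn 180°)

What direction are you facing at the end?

Answer: Final heading: West

Derivation:
Start: North
  L (left (90° counter-clockwise)) -> West
  L (left (90° counter-clockwise)) -> South
  R (right (90° clockwise)) -> West
  U (U-turn (180°)) -> East
  U (U-turn (180°)) -> West
  R (right (90° clockwise)) -> North
  L (left (90° counter-clockwise)) -> West
Final: West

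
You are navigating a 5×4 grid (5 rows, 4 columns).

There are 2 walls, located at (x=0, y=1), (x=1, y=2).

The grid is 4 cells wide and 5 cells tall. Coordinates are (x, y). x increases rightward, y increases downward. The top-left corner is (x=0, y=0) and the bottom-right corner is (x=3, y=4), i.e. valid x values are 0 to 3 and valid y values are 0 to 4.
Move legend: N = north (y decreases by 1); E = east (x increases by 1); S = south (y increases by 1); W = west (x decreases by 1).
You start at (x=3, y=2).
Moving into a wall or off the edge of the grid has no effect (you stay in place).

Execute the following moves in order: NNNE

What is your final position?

Start: (x=3, y=2)
  N (north): (x=3, y=2) -> (x=3, y=1)
  N (north): (x=3, y=1) -> (x=3, y=0)
  N (north): blocked, stay at (x=3, y=0)
  E (east): blocked, stay at (x=3, y=0)
Final: (x=3, y=0)

Answer: Final position: (x=3, y=0)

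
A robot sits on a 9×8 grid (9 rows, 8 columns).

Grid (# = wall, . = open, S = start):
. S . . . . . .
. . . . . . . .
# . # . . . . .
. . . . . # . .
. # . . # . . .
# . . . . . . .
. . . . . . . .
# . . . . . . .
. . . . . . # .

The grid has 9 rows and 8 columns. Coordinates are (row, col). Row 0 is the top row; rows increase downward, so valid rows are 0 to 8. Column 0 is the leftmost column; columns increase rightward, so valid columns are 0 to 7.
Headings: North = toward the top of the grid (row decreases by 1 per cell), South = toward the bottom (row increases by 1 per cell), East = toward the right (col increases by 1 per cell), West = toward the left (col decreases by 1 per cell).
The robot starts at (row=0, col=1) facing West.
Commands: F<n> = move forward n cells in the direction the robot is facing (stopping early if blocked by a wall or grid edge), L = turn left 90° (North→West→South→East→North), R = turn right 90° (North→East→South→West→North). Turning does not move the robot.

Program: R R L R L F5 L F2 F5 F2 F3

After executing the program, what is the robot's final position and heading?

Start: (row=0, col=1), facing West
  R: turn right, now facing North
  R: turn right, now facing East
  L: turn left, now facing North
  R: turn right, now facing East
  L: turn left, now facing North
  F5: move forward 0/5 (blocked), now at (row=0, col=1)
  L: turn left, now facing West
  F2: move forward 1/2 (blocked), now at (row=0, col=0)
  F5: move forward 0/5 (blocked), now at (row=0, col=0)
  F2: move forward 0/2 (blocked), now at (row=0, col=0)
  F3: move forward 0/3 (blocked), now at (row=0, col=0)
Final: (row=0, col=0), facing West

Answer: Final position: (row=0, col=0), facing West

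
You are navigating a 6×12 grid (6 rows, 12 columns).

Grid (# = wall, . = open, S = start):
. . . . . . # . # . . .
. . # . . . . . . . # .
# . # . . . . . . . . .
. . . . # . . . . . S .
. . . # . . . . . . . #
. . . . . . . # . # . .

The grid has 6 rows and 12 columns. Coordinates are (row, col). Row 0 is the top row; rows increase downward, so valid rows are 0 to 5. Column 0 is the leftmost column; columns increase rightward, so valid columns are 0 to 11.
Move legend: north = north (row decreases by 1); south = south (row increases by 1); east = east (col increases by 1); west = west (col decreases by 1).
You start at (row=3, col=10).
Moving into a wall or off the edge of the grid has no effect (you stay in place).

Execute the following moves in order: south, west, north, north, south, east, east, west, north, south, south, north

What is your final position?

Start: (row=3, col=10)
  south (south): (row=3, col=10) -> (row=4, col=10)
  west (west): (row=4, col=10) -> (row=4, col=9)
  north (north): (row=4, col=9) -> (row=3, col=9)
  north (north): (row=3, col=9) -> (row=2, col=9)
  south (south): (row=2, col=9) -> (row=3, col=9)
  east (east): (row=3, col=9) -> (row=3, col=10)
  east (east): (row=3, col=10) -> (row=3, col=11)
  west (west): (row=3, col=11) -> (row=3, col=10)
  north (north): (row=3, col=10) -> (row=2, col=10)
  south (south): (row=2, col=10) -> (row=3, col=10)
  south (south): (row=3, col=10) -> (row=4, col=10)
  north (north): (row=4, col=10) -> (row=3, col=10)
Final: (row=3, col=10)

Answer: Final position: (row=3, col=10)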